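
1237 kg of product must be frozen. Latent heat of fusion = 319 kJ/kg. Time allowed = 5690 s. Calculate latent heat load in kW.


Q_lat = m * h_fg / t
Q_lat = 1237 * 319 / 5690
Q_lat = 69.35 kW

69.35


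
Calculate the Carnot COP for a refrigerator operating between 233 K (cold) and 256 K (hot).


dT = 256 - 233 = 23 K
COP_carnot = T_cold / dT = 233 / 23
COP_carnot = 10.13

10.13


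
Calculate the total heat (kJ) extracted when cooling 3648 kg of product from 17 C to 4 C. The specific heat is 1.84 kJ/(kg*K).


dT = 17 - (4) = 13 K
Q = m * cp * dT = 3648 * 1.84 * 13
Q = 87260 kJ

87260


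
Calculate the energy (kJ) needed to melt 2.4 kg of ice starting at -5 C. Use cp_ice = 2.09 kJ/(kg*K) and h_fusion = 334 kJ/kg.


Sensible heat = cp * dT = 2.09 * 5 = 10.45 kJ/kg
Total per kg = 10.45 + 334 = 344.45 kJ/kg
Q = m * total = 2.4 * 344.45
Q = 826.7 kJ

826.7


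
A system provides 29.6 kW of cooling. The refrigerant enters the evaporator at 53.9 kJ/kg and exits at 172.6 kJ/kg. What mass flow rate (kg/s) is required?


dh = 172.6 - 53.9 = 118.7 kJ/kg
m_dot = Q / dh = 29.6 / 118.7 = 0.2494 kg/s

0.2494


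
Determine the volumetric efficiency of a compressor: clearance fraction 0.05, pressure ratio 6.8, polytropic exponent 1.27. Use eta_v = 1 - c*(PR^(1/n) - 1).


PR^(1/n) = 6.8^(1/1.27) = 4.52396076
eta_v = 1 - 0.05 * (4.52396076 - 1)
eta_v = 0.8238

0.8238


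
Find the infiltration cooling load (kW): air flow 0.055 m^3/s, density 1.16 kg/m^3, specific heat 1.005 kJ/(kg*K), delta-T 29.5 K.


Q = V_dot * rho * cp * dT
Q = 0.055 * 1.16 * 1.005 * 29.5
Q = 1.892 kW

1.892


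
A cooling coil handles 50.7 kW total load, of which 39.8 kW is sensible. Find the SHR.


SHR = Q_sensible / Q_total
SHR = 39.8 / 50.7
SHR = 0.785

0.785


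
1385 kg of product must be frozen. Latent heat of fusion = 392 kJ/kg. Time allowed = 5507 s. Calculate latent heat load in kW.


Q_lat = m * h_fg / t
Q_lat = 1385 * 392 / 5507
Q_lat = 98.59 kW

98.59


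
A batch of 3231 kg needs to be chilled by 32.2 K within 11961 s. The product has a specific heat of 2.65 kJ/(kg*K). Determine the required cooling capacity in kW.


Q = m * cp * dT / t
Q = 3231 * 2.65 * 32.2 / 11961
Q = 23.05 kW

23.05


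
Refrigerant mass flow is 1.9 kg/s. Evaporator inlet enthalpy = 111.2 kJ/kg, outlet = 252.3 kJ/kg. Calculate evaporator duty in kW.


dh = 252.3 - 111.2 = 141.1 kJ/kg
Q_evap = m_dot * dh = 1.9 * 141.1
Q_evap = 268.09 kW

268.09


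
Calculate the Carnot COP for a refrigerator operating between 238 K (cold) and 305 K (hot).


dT = 305 - 238 = 67 K
COP_carnot = T_cold / dT = 238 / 67
COP_carnot = 3.552

3.552


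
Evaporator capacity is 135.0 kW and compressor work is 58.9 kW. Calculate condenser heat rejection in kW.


Q_cond = Q_evap + W
Q_cond = 135.0 + 58.9
Q_cond = 193.9 kW

193.9


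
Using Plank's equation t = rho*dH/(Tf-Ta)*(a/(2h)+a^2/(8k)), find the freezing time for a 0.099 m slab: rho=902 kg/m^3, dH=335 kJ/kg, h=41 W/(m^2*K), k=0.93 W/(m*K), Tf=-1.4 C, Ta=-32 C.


dT = -1.4 - (-32) = 30.6 K
term1 = a/(2h) = 0.099/(2*41) = 0.001207317073
term2 = a^2/(8k) = 0.099^2/(8*0.93) = 0.00131733871
t = rho*dH*1000/dT * (term1 + term2)
t = 902*335*1000/30.6 * (0.001207317073 + 0.00131733871)
t = 24931 s

24931


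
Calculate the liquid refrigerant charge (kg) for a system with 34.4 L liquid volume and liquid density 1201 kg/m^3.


Charge = V * rho / 1000
Charge = 34.4 * 1201 / 1000
Charge = 41.31 kg

41.31


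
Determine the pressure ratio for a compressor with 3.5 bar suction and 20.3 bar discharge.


PR = P_high / P_low
PR = 20.3 / 3.5
PR = 5.8

5.8


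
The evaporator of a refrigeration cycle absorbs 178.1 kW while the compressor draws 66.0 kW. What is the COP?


COP = Q_evap / W
COP = 178.1 / 66.0
COP = 2.698

2.698


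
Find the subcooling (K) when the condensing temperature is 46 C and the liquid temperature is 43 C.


Subcooling = T_cond - T_liquid
Subcooling = 46 - 43
Subcooling = 3 K

3


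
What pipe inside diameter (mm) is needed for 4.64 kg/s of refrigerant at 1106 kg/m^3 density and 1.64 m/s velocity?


A = m_dot / (rho * v) = 4.64 / (1106 * 1.64) = 0.002558108764 m^2
d = sqrt(4*A/pi) * 1000
d = 57.1 mm

57.1


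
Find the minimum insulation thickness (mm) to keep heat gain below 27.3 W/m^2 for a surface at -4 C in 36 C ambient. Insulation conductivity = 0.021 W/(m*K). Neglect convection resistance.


dT = 36 - (-4) = 40 K
thickness = k * dT / q_max * 1000
thickness = 0.021 * 40 / 27.3 * 1000
thickness = 30.8 mm

30.8


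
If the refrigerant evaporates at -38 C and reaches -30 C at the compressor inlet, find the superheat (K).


Superheat = T_suction - T_evap
Superheat = -30 - (-38)
Superheat = 8 K

8


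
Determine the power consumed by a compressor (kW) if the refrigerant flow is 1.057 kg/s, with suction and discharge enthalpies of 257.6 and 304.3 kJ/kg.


dh = 304.3 - 257.6 = 46.7 kJ/kg
W = m_dot * dh = 1.057 * 46.7 = 49.36 kW

49.36


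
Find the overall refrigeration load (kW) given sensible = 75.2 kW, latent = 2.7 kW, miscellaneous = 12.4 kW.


Q_total = Q_s + Q_l + Q_misc
Q_total = 75.2 + 2.7 + 12.4
Q_total = 90.3 kW

90.3


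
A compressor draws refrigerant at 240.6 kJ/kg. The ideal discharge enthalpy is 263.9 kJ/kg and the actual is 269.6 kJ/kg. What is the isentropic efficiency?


dh_ideal = 263.9 - 240.6 = 23.3 kJ/kg
dh_actual = 269.6 - 240.6 = 29.0 kJ/kg
eta_s = dh_ideal / dh_actual = 23.3 / 29.0
eta_s = 0.8034

0.8034


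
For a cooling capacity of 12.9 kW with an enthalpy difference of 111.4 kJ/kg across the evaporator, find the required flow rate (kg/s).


m_dot = Q / dh
m_dot = 12.9 / 111.4
m_dot = 0.1158 kg/s

0.1158


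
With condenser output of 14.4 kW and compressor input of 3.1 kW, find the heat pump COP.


COP_hp = Q_cond / W
COP_hp = 14.4 / 3.1
COP_hp = 4.645

4.645


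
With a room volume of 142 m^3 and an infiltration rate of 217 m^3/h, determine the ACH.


ACH = flow / volume
ACH = 217 / 142
ACH = 1.528

1.528


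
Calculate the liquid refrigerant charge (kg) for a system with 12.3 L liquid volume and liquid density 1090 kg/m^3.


Charge = V * rho / 1000
Charge = 12.3 * 1090 / 1000
Charge = 13.41 kg

13.41


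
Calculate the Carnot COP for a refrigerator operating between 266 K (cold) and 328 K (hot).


dT = 328 - 266 = 62 K
COP_carnot = T_cold / dT = 266 / 62
COP_carnot = 4.29

4.29


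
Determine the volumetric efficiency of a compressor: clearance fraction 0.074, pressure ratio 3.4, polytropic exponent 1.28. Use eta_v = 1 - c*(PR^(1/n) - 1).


PR^(1/n) = 3.4^(1/1.28) = 2.6014645
eta_v = 1 - 0.074 * (2.6014645 - 1)
eta_v = 0.8815

0.8815


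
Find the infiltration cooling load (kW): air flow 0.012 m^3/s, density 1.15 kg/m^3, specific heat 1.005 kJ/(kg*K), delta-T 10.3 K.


Q = V_dot * rho * cp * dT
Q = 0.012 * 1.15 * 1.005 * 10.3
Q = 0.143 kW

0.143


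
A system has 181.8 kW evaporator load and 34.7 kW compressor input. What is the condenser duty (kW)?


Q_cond = Q_evap + W
Q_cond = 181.8 + 34.7
Q_cond = 216.5 kW

216.5


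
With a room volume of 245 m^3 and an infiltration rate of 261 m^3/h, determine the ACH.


ACH = flow / volume
ACH = 261 / 245
ACH = 1.065

1.065


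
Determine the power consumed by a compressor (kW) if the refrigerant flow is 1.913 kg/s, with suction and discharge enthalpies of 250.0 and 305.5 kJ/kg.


dh = 305.5 - 250.0 = 55.5 kJ/kg
W = m_dot * dh = 1.913 * 55.5 = 106.17 kW

106.17


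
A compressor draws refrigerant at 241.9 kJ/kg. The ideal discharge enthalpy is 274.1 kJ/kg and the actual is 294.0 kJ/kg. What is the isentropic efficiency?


dh_ideal = 274.1 - 241.9 = 32.2 kJ/kg
dh_actual = 294.0 - 241.9 = 52.1 kJ/kg
eta_s = dh_ideal / dh_actual = 32.2 / 52.1
eta_s = 0.618

0.618


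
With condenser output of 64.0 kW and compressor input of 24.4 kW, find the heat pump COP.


COP_hp = Q_cond / W
COP_hp = 64.0 / 24.4
COP_hp = 2.623

2.623


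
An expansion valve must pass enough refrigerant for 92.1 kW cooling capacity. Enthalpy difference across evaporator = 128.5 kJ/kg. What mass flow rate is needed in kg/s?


m_dot = Q / dh
m_dot = 92.1 / 128.5
m_dot = 0.7167 kg/s

0.7167


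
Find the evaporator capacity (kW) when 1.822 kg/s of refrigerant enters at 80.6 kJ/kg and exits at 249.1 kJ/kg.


dh = 249.1 - 80.6 = 168.5 kJ/kg
Q_evap = m_dot * dh = 1.822 * 168.5
Q_evap = 307.01 kW

307.01


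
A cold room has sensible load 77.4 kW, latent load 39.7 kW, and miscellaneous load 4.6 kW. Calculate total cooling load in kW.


Q_total = Q_s + Q_l + Q_misc
Q_total = 77.4 + 39.7 + 4.6
Q_total = 121.7 kW

121.7


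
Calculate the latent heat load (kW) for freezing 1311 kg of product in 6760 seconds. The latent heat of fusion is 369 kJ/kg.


Q_lat = m * h_fg / t
Q_lat = 1311 * 369 / 6760
Q_lat = 71.56 kW

71.56


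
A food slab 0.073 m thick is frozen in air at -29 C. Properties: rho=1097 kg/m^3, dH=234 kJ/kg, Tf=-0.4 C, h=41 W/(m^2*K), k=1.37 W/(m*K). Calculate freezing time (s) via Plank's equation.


dT = -0.4 - (-29) = 28.6 K
term1 = a/(2h) = 0.073/(2*41) = 0.0008902439024
term2 = a^2/(8k) = 0.073^2/(8*1.37) = 0.0004862226277
t = rho*dH*1000/dT * (term1 + term2)
t = 1097*234*1000/28.6 * (0.0008902439024 + 0.0004862226277)
t = 12354 s

12354


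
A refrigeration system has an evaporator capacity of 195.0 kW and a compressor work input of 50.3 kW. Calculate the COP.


COP = Q_evap / W
COP = 195.0 / 50.3
COP = 3.877

3.877


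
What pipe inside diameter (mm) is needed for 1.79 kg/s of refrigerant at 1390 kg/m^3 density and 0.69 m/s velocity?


A = m_dot / (rho * v) = 1.79 / (1390 * 0.69) = 0.001866333021 m^2
d = sqrt(4*A/pi) * 1000
d = 48.7 mm

48.7


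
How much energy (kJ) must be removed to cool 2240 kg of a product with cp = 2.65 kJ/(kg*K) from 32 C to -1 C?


dT = 32 - (-1) = 33 K
Q = m * cp * dT = 2240 * 2.65 * 33
Q = 195888 kJ

195888


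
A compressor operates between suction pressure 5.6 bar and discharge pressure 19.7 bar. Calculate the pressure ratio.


PR = P_high / P_low
PR = 19.7 / 5.6
PR = 3.518

3.518


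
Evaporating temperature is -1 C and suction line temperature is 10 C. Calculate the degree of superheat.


Superheat = T_suction - T_evap
Superheat = 10 - (-1)
Superheat = 11 K

11


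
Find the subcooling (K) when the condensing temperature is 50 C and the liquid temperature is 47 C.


Subcooling = T_cond - T_liquid
Subcooling = 50 - 47
Subcooling = 3 K

3


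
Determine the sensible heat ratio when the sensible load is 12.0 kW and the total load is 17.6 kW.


SHR = Q_sensible / Q_total
SHR = 12.0 / 17.6
SHR = 0.682

0.682


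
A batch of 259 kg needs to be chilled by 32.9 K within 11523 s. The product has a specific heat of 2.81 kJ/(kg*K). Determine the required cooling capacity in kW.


Q = m * cp * dT / t
Q = 259 * 2.81 * 32.9 / 11523
Q = 2.078 kW

2.078


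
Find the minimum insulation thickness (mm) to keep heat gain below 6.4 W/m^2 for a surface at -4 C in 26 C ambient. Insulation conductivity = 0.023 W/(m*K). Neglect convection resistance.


dT = 26 - (-4) = 30 K
thickness = k * dT / q_max * 1000
thickness = 0.023 * 30 / 6.4 * 1000
thickness = 107.8 mm

107.8


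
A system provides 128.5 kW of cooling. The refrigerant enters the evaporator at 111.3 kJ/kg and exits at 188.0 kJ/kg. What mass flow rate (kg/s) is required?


dh = 188.0 - 111.3 = 76.7 kJ/kg
m_dot = Q / dh = 128.5 / 76.7 = 1.6754 kg/s

1.6754


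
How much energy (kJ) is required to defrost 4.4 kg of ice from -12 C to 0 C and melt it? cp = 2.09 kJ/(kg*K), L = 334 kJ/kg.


Sensible heat = cp * dT = 2.09 * 12 = 25.08 kJ/kg
Total per kg = 25.08 + 334 = 359.08 kJ/kg
Q = m * total = 4.4 * 359.08
Q = 1580.0 kJ

1580.0


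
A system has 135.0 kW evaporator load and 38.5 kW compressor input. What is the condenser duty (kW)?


Q_cond = Q_evap + W
Q_cond = 135.0 + 38.5
Q_cond = 173.5 kW

173.5


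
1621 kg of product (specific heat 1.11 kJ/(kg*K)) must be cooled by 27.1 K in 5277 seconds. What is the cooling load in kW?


Q = m * cp * dT / t
Q = 1621 * 1.11 * 27.1 / 5277
Q = 9.24 kW

9.24


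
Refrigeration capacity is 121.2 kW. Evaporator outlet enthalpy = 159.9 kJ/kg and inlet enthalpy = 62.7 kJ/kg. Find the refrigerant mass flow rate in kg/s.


dh = 159.9 - 62.7 = 97.2 kJ/kg
m_dot = Q / dh = 121.2 / 97.2 = 1.2469 kg/s

1.2469


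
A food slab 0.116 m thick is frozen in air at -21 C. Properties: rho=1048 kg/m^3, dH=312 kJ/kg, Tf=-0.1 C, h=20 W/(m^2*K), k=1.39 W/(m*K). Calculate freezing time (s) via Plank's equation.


dT = -0.1 - (-21) = 20.9 K
term1 = a/(2h) = 0.116/(2*20) = 0.0029
term2 = a^2/(8k) = 0.116^2/(8*1.39) = 0.001210071942
t = rho*dH*1000/dT * (term1 + term2)
t = 1048*312*1000/20.9 * (0.0029 + 0.001210071942)
t = 64301 s

64301


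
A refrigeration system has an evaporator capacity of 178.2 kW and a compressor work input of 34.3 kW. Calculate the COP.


COP = Q_evap / W
COP = 178.2 / 34.3
COP = 5.195

5.195


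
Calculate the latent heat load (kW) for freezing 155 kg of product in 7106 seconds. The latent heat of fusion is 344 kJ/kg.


Q_lat = m * h_fg / t
Q_lat = 155 * 344 / 7106
Q_lat = 7.5 kW

7.5


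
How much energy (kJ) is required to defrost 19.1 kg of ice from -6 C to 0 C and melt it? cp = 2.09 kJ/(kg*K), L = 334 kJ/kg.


Sensible heat = cp * dT = 2.09 * 6 = 12.54 kJ/kg
Total per kg = 12.54 + 334 = 346.54 kJ/kg
Q = m * total = 19.1 * 346.54
Q = 6618.9 kJ

6618.9


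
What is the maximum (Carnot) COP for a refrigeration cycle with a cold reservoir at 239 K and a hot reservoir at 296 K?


dT = 296 - 239 = 57 K
COP_carnot = T_cold / dT = 239 / 57
COP_carnot = 4.193

4.193


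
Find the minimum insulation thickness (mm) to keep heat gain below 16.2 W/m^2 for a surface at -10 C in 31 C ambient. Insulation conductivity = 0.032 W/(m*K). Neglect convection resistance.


dT = 31 - (-10) = 41 K
thickness = k * dT / q_max * 1000
thickness = 0.032 * 41 / 16.2 * 1000
thickness = 81.0 mm

81.0


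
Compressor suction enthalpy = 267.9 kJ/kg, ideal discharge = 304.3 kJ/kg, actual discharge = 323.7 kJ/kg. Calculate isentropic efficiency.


dh_ideal = 304.3 - 267.9 = 36.4 kJ/kg
dh_actual = 323.7 - 267.9 = 55.8 kJ/kg
eta_s = dh_ideal / dh_actual = 36.4 / 55.8
eta_s = 0.6523

0.6523


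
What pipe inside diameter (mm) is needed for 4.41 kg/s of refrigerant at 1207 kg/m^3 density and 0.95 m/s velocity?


A = m_dot / (rho * v) = 4.41 / (1207 * 0.95) = 0.003845986134 m^2
d = sqrt(4*A/pi) * 1000
d = 70.0 mm

70.0


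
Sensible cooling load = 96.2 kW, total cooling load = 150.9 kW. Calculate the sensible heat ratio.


SHR = Q_sensible / Q_total
SHR = 96.2 / 150.9
SHR = 0.638

0.638


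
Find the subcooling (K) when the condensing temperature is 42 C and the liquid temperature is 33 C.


Subcooling = T_cond - T_liquid
Subcooling = 42 - 33
Subcooling = 9 K

9


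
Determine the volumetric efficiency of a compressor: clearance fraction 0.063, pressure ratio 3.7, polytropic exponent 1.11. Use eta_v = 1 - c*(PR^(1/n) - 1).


PR^(1/n) = 3.7^(1/1.11) = 3.25007546
eta_v = 1 - 0.063 * (3.25007546 - 1)
eta_v = 0.8582

0.8582


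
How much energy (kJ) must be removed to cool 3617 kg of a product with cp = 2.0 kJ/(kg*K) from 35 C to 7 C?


dT = 35 - (7) = 28 K
Q = m * cp * dT = 3617 * 2.0 * 28
Q = 202552 kJ

202552


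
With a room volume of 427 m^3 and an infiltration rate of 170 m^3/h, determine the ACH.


ACH = flow / volume
ACH = 170 / 427
ACH = 0.398

0.398


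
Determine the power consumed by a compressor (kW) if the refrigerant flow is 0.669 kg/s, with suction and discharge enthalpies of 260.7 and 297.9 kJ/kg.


dh = 297.9 - 260.7 = 37.2 kJ/kg
W = m_dot * dh = 0.669 * 37.2 = 24.89 kW

24.89


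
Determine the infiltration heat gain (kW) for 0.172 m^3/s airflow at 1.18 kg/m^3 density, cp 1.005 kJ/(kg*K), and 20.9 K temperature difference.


Q = V_dot * rho * cp * dT
Q = 0.172 * 1.18 * 1.005 * 20.9
Q = 4.263 kW

4.263


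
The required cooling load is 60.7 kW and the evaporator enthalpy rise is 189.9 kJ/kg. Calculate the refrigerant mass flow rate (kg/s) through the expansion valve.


m_dot = Q / dh
m_dot = 60.7 / 189.9
m_dot = 0.3196 kg/s

0.3196


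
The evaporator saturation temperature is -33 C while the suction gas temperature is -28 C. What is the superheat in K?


Superheat = T_suction - T_evap
Superheat = -28 - (-33)
Superheat = 5 K

5


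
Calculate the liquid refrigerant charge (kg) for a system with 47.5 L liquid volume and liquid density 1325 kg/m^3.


Charge = V * rho / 1000
Charge = 47.5 * 1325 / 1000
Charge = 62.94 kg

62.94


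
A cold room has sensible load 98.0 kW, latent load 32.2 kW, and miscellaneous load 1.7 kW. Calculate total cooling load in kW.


Q_total = Q_s + Q_l + Q_misc
Q_total = 98.0 + 32.2 + 1.7
Q_total = 131.9 kW

131.9


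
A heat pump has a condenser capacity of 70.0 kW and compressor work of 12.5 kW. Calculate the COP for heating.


COP_hp = Q_cond / W
COP_hp = 70.0 / 12.5
COP_hp = 5.6

5.6


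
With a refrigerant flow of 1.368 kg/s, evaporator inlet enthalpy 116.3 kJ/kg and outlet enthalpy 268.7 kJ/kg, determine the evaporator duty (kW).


dh = 268.7 - 116.3 = 152.4 kJ/kg
Q_evap = m_dot * dh = 1.368 * 152.4
Q_evap = 208.48 kW

208.48


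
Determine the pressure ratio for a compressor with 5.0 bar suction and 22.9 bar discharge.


PR = P_high / P_low
PR = 22.9 / 5.0
PR = 4.58

4.58


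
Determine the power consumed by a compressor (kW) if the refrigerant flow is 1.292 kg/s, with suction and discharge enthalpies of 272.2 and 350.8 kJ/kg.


dh = 350.8 - 272.2 = 78.6 kJ/kg
W = m_dot * dh = 1.292 * 78.6 = 101.55 kW

101.55


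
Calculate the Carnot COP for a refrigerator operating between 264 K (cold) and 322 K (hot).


dT = 322 - 264 = 58 K
COP_carnot = T_cold / dT = 264 / 58
COP_carnot = 4.552

4.552


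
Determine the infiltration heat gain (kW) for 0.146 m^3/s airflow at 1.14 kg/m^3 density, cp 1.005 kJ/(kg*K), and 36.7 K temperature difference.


Q = V_dot * rho * cp * dT
Q = 0.146 * 1.14 * 1.005 * 36.7
Q = 6.139 kW

6.139


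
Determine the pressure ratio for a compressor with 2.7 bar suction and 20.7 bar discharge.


PR = P_high / P_low
PR = 20.7 / 2.7
PR = 7.667

7.667


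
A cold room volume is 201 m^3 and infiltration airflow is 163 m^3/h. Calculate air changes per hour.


ACH = flow / volume
ACH = 163 / 201
ACH = 0.811

0.811


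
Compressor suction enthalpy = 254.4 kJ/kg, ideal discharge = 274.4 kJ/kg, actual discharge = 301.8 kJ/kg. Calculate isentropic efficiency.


dh_ideal = 274.4 - 254.4 = 20.0 kJ/kg
dh_actual = 301.8 - 254.4 = 47.4 kJ/kg
eta_s = dh_ideal / dh_actual = 20.0 / 47.4
eta_s = 0.4219

0.4219


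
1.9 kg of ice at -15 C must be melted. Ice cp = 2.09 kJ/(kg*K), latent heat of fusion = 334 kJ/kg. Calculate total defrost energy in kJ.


Sensible heat = cp * dT = 2.09 * 15 = 31.35 kJ/kg
Total per kg = 31.35 + 334 = 365.35 kJ/kg
Q = m * total = 1.9 * 365.35
Q = 694.2 kJ

694.2


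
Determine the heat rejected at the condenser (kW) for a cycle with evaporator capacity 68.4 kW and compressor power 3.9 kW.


Q_cond = Q_evap + W
Q_cond = 68.4 + 3.9
Q_cond = 72.3 kW

72.3


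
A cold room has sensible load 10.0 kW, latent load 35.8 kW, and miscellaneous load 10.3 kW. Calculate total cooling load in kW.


Q_total = Q_s + Q_l + Q_misc
Q_total = 10.0 + 35.8 + 10.3
Q_total = 56.1 kW

56.1


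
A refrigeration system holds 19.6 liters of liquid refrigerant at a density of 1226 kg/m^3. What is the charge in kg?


Charge = V * rho / 1000
Charge = 19.6 * 1226 / 1000
Charge = 24.03 kg

24.03


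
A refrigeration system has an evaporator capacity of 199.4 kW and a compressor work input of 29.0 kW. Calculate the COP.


COP = Q_evap / W
COP = 199.4 / 29.0
COP = 6.876

6.876


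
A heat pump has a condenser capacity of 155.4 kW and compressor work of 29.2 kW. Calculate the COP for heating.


COP_hp = Q_cond / W
COP_hp = 155.4 / 29.2
COP_hp = 5.322

5.322


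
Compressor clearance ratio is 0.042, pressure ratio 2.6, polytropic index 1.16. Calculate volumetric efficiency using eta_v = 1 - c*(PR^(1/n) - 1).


PR^(1/n) = 2.6^(1/1.16) = 2.27895445
eta_v = 1 - 0.042 * (2.27895445 - 1)
eta_v = 0.9463

0.9463


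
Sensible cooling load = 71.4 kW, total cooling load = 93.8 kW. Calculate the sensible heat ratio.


SHR = Q_sensible / Q_total
SHR = 71.4 / 93.8
SHR = 0.761

0.761


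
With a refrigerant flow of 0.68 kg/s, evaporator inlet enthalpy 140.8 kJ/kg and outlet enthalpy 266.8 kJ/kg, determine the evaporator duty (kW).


dh = 266.8 - 140.8 = 126.0 kJ/kg
Q_evap = m_dot * dh = 0.68 * 126.0
Q_evap = 85.68 kW

85.68


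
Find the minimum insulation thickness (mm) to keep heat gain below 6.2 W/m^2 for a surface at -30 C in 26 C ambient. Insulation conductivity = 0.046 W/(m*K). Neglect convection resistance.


dT = 26 - (-30) = 56 K
thickness = k * dT / q_max * 1000
thickness = 0.046 * 56 / 6.2 * 1000
thickness = 415.5 mm

415.5


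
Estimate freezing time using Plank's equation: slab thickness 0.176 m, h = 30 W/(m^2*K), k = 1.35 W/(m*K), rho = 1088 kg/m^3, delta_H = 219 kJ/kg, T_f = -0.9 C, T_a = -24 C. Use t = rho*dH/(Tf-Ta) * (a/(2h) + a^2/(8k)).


dT = -0.9 - (-24) = 23.1 K
term1 = a/(2h) = 0.176/(2*30) = 0.002933333333
term2 = a^2/(8k) = 0.176^2/(8*1.35) = 0.002868148148
t = rho*dH*1000/dT * (term1 + term2)
t = 1088*219*1000/23.1 * (0.002933333333 + 0.002868148148)
t = 59841 s

59841


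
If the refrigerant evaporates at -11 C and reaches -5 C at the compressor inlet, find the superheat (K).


Superheat = T_suction - T_evap
Superheat = -5 - (-11)
Superheat = 6 K

6


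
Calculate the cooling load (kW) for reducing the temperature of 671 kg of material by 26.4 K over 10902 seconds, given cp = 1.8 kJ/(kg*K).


Q = m * cp * dT / t
Q = 671 * 1.8 * 26.4 / 10902
Q = 2.925 kW

2.925


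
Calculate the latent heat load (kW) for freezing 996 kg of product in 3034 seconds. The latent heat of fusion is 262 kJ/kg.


Q_lat = m * h_fg / t
Q_lat = 996 * 262 / 3034
Q_lat = 86.01 kW

86.01


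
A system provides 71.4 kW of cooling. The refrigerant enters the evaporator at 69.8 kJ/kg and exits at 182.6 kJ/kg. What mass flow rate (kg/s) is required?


dh = 182.6 - 69.8 = 112.8 kJ/kg
m_dot = Q / dh = 71.4 / 112.8 = 0.633 kg/s

0.633


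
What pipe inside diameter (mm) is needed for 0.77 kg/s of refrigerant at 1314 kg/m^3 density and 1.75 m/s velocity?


A = m_dot / (rho * v) = 0.77 / (1314 * 1.75) = 0.0003348554033 m^2
d = sqrt(4*A/pi) * 1000
d = 20.6 mm

20.6


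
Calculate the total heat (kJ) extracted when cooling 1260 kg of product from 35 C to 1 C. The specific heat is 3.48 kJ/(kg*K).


dT = 35 - (1) = 34 K
Q = m * cp * dT = 1260 * 3.48 * 34
Q = 149083 kJ

149083


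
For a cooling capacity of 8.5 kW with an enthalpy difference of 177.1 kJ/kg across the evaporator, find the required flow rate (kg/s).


m_dot = Q / dh
m_dot = 8.5 / 177.1
m_dot = 0.048 kg/s

0.048


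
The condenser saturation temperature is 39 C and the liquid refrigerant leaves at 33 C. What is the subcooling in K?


Subcooling = T_cond - T_liquid
Subcooling = 39 - 33
Subcooling = 6 K

6


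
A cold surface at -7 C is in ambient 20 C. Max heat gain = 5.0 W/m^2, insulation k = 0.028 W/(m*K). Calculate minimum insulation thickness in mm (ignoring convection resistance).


dT = 20 - (-7) = 27 K
thickness = k * dT / q_max * 1000
thickness = 0.028 * 27 / 5.0 * 1000
thickness = 151.2 mm

151.2


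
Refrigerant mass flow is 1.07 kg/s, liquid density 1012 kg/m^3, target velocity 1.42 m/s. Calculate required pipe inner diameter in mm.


A = m_dot / (rho * v) = 1.07 / (1012 * 1.42) = 0.0007445860936 m^2
d = sqrt(4*A/pi) * 1000
d = 30.8 mm

30.8


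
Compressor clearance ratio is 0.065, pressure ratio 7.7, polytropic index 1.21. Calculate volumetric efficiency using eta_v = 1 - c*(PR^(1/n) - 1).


PR^(1/n) = 7.7^(1/1.21) = 5.40302482
eta_v = 1 - 0.065 * (5.40302482 - 1)
eta_v = 0.7138

0.7138


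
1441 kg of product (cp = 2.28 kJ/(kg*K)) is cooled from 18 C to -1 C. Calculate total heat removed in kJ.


dT = 18 - (-1) = 19 K
Q = m * cp * dT = 1441 * 2.28 * 19
Q = 62424 kJ

62424


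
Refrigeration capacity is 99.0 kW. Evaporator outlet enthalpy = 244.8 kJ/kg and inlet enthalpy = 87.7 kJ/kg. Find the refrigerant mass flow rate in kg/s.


dh = 244.8 - 87.7 = 157.1 kJ/kg
m_dot = Q / dh = 99.0 / 157.1 = 0.6302 kg/s

0.6302


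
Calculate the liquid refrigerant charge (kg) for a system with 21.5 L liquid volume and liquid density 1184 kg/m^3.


Charge = V * rho / 1000
Charge = 21.5 * 1184 / 1000
Charge = 25.46 kg

25.46


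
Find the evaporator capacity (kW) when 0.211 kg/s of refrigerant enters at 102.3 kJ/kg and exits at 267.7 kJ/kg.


dh = 267.7 - 102.3 = 165.4 kJ/kg
Q_evap = m_dot * dh = 0.211 * 165.4
Q_evap = 34.9 kW

34.9


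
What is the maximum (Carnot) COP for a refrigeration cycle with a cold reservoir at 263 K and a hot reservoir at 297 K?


dT = 297 - 263 = 34 K
COP_carnot = T_cold / dT = 263 / 34
COP_carnot = 7.735

7.735


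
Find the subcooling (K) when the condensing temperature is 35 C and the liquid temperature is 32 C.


Subcooling = T_cond - T_liquid
Subcooling = 35 - 32
Subcooling = 3 K

3


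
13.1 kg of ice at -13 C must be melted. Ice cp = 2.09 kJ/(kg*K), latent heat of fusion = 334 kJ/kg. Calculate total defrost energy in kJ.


Sensible heat = cp * dT = 2.09 * 13 = 27.17 kJ/kg
Total per kg = 27.17 + 334 = 361.17 kJ/kg
Q = m * total = 13.1 * 361.17
Q = 4731.3 kJ

4731.3


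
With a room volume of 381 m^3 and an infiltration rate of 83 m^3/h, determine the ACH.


ACH = flow / volume
ACH = 83 / 381
ACH = 0.218

0.218


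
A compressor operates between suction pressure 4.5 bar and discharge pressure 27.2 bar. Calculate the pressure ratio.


PR = P_high / P_low
PR = 27.2 / 4.5
PR = 6.044

6.044


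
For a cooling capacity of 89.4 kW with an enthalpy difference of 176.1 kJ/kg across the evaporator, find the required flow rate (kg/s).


m_dot = Q / dh
m_dot = 89.4 / 176.1
m_dot = 0.5077 kg/s

0.5077


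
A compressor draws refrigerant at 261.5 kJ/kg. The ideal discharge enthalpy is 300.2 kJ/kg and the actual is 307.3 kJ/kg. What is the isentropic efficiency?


dh_ideal = 300.2 - 261.5 = 38.7 kJ/kg
dh_actual = 307.3 - 261.5 = 45.8 kJ/kg
eta_s = dh_ideal / dh_actual = 38.7 / 45.8
eta_s = 0.845

0.845


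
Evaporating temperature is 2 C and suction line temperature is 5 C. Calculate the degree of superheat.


Superheat = T_suction - T_evap
Superheat = 5 - (2)
Superheat = 3 K

3


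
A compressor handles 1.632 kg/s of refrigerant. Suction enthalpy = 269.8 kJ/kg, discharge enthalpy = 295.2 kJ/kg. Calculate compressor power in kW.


dh = 295.2 - 269.8 = 25.4 kJ/kg
W = m_dot * dh = 1.632 * 25.4 = 41.45 kW

41.45


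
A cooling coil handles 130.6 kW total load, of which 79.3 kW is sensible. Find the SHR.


SHR = Q_sensible / Q_total
SHR = 79.3 / 130.6
SHR = 0.607

0.607


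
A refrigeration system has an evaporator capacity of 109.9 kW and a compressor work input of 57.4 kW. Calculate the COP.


COP = Q_evap / W
COP = 109.9 / 57.4
COP = 1.915

1.915


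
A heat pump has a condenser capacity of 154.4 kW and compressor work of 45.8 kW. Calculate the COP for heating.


COP_hp = Q_cond / W
COP_hp = 154.4 / 45.8
COP_hp = 3.371

3.371


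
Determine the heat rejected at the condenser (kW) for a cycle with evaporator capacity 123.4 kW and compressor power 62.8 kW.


Q_cond = Q_evap + W
Q_cond = 123.4 + 62.8
Q_cond = 186.2 kW

186.2


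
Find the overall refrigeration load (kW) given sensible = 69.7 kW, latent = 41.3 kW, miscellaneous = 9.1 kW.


Q_total = Q_s + Q_l + Q_misc
Q_total = 69.7 + 41.3 + 9.1
Q_total = 120.1 kW

120.1


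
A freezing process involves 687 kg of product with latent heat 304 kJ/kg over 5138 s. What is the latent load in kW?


Q_lat = m * h_fg / t
Q_lat = 687 * 304 / 5138
Q_lat = 40.65 kW

40.65


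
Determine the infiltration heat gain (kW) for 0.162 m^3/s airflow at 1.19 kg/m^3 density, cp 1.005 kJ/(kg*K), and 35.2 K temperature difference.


Q = V_dot * rho * cp * dT
Q = 0.162 * 1.19 * 1.005 * 35.2
Q = 6.82 kW

6.82


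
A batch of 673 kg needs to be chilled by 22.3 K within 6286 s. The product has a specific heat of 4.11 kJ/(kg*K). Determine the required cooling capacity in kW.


Q = m * cp * dT / t
Q = 673 * 4.11 * 22.3 / 6286
Q = 9.813 kW

9.813


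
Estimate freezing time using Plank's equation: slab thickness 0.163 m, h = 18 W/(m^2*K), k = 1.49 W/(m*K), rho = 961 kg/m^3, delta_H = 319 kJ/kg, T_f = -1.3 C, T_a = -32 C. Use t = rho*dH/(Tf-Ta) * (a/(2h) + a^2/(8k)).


dT = -1.3 - (-32) = 30.7 K
term1 = a/(2h) = 0.163/(2*18) = 0.004527777778
term2 = a^2/(8k) = 0.163^2/(8*1.49) = 0.002228942953
t = rho*dH*1000/dT * (term1 + term2)
t = 961*319*1000/30.7 * (0.004527777778 + 0.002228942953)
t = 67470 s

67470


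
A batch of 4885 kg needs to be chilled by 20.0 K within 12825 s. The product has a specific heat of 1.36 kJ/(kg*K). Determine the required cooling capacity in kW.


Q = m * cp * dT / t
Q = 4885 * 1.36 * 20.0 / 12825
Q = 10.36 kW

10.36


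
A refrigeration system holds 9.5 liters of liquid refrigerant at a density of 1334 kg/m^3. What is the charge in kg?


Charge = V * rho / 1000
Charge = 9.5 * 1334 / 1000
Charge = 12.67 kg

12.67


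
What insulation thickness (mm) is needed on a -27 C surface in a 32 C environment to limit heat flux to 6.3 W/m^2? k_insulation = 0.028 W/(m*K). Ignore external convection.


dT = 32 - (-27) = 59 K
thickness = k * dT / q_max * 1000
thickness = 0.028 * 59 / 6.3 * 1000
thickness = 262.2 mm

262.2


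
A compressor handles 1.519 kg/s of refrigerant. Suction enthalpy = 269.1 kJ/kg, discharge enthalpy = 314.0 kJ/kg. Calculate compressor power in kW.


dh = 314.0 - 269.1 = 44.9 kJ/kg
W = m_dot * dh = 1.519 * 44.9 = 68.2 kW

68.2


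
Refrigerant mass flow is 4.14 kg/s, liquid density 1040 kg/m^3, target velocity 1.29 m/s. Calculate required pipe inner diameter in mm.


A = m_dot / (rho * v) = 4.14 / (1040 * 1.29) = 0.003085867621 m^2
d = sqrt(4*A/pi) * 1000
d = 62.7 mm

62.7


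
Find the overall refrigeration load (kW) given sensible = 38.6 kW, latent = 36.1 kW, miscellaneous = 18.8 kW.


Q_total = Q_s + Q_l + Q_misc
Q_total = 38.6 + 36.1 + 18.8
Q_total = 93.5 kW

93.5


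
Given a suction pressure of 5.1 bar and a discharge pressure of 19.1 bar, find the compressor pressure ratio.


PR = P_high / P_low
PR = 19.1 / 5.1
PR = 3.745

3.745


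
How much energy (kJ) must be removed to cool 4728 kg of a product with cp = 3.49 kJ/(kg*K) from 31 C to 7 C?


dT = 31 - (7) = 24 K
Q = m * cp * dT = 4728 * 3.49 * 24
Q = 396017 kJ

396017


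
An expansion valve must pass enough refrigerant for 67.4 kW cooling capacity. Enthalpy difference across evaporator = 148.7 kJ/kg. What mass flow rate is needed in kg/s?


m_dot = Q / dh
m_dot = 67.4 / 148.7
m_dot = 0.4533 kg/s

0.4533


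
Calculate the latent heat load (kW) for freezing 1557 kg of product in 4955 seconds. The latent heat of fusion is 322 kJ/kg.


Q_lat = m * h_fg / t
Q_lat = 1557 * 322 / 4955
Q_lat = 101.18 kW

101.18


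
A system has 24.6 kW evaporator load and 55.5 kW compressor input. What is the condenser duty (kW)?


Q_cond = Q_evap + W
Q_cond = 24.6 + 55.5
Q_cond = 80.1 kW

80.1


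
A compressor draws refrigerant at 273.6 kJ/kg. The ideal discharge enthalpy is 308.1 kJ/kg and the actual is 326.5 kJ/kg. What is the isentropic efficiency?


dh_ideal = 308.1 - 273.6 = 34.5 kJ/kg
dh_actual = 326.5 - 273.6 = 52.9 kJ/kg
eta_s = dh_ideal / dh_actual = 34.5 / 52.9
eta_s = 0.6522

0.6522


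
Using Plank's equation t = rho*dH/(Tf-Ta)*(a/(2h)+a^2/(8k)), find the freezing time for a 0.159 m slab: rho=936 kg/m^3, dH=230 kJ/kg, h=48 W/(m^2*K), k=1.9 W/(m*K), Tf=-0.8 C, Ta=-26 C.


dT = -0.8 - (-26) = 25.2 K
term1 = a/(2h) = 0.159/(2*48) = 0.00165625
term2 = a^2/(8k) = 0.159^2/(8*1.9) = 0.001663223684
t = rho*dH*1000/dT * (term1 + term2)
t = 936*230*1000/25.2 * (0.00165625 + 0.001663223684)
t = 28358 s

28358


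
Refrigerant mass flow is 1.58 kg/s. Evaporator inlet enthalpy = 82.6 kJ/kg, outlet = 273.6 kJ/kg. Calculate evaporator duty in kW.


dh = 273.6 - 82.6 = 191.0 kJ/kg
Q_evap = m_dot * dh = 1.58 * 191.0
Q_evap = 301.78 kW

301.78


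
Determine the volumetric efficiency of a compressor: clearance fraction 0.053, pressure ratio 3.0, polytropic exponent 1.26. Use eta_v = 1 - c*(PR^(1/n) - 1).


PR^(1/n) = 3.0^(1/1.26) = 2.39148501
eta_v = 1 - 0.053 * (2.39148501 - 1)
eta_v = 0.9263

0.9263


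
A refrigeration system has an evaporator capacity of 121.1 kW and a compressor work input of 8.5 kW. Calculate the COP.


COP = Q_evap / W
COP = 121.1 / 8.5
COP = 14.247

14.247


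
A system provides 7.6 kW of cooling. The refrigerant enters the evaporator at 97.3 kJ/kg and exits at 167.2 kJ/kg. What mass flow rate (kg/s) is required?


dh = 167.2 - 97.3 = 69.9 kJ/kg
m_dot = Q / dh = 7.6 / 69.9 = 0.1087 kg/s

0.1087


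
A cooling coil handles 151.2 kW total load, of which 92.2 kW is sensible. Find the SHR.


SHR = Q_sensible / Q_total
SHR = 92.2 / 151.2
SHR = 0.61

0.61


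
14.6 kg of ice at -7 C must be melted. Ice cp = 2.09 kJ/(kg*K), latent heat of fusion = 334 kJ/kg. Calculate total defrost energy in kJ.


Sensible heat = cp * dT = 2.09 * 7 = 14.63 kJ/kg
Total per kg = 14.63 + 334 = 348.63 kJ/kg
Q = m * total = 14.6 * 348.63
Q = 5090.0 kJ

5090.0


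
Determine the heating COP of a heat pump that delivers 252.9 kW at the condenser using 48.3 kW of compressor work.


COP_hp = Q_cond / W
COP_hp = 252.9 / 48.3
COP_hp = 5.236

5.236


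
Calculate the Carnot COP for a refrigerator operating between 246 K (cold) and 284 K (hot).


dT = 284 - 246 = 38 K
COP_carnot = T_cold / dT = 246 / 38
COP_carnot = 6.474

6.474


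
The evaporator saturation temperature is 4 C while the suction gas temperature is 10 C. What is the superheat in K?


Superheat = T_suction - T_evap
Superheat = 10 - (4)
Superheat = 6 K

6


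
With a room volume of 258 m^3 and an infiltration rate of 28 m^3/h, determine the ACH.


ACH = flow / volume
ACH = 28 / 258
ACH = 0.109

0.109


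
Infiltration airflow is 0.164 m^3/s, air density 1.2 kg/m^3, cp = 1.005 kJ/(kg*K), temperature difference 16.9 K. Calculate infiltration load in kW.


Q = V_dot * rho * cp * dT
Q = 0.164 * 1.2 * 1.005 * 16.9
Q = 3.343 kW

3.343


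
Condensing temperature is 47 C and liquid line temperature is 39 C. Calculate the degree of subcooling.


Subcooling = T_cond - T_liquid
Subcooling = 47 - 39
Subcooling = 8 K

8


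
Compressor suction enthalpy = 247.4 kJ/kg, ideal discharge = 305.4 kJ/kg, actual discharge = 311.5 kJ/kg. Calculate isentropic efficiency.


dh_ideal = 305.4 - 247.4 = 58.0 kJ/kg
dh_actual = 311.5 - 247.4 = 64.1 kJ/kg
eta_s = dh_ideal / dh_actual = 58.0 / 64.1
eta_s = 0.9048

0.9048


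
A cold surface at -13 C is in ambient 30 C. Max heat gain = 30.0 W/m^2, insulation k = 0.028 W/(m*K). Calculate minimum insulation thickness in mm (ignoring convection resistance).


dT = 30 - (-13) = 43 K
thickness = k * dT / q_max * 1000
thickness = 0.028 * 43 / 30.0 * 1000
thickness = 40.1 mm

40.1


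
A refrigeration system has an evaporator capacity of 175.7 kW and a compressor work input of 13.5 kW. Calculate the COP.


COP = Q_evap / W
COP = 175.7 / 13.5
COP = 13.015

13.015


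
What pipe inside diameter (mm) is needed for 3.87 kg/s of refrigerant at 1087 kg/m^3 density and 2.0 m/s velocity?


A = m_dot / (rho * v) = 3.87 / (1087 * 2.0) = 0.001780128795 m^2
d = sqrt(4*A/pi) * 1000
d = 47.6 mm

47.6


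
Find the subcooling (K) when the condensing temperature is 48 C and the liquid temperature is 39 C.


Subcooling = T_cond - T_liquid
Subcooling = 48 - 39
Subcooling = 9 K

9


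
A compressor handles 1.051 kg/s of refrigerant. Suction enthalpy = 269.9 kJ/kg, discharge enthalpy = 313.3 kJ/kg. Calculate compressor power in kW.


dh = 313.3 - 269.9 = 43.4 kJ/kg
W = m_dot * dh = 1.051 * 43.4 = 45.61 kW

45.61


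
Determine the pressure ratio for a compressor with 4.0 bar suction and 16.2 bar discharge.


PR = P_high / P_low
PR = 16.2 / 4.0
PR = 4.05

4.05


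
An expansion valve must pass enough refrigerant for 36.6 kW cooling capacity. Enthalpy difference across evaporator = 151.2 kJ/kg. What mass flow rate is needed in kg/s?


m_dot = Q / dh
m_dot = 36.6 / 151.2
m_dot = 0.2421 kg/s

0.2421


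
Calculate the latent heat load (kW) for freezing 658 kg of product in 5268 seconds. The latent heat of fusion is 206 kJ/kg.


Q_lat = m * h_fg / t
Q_lat = 658 * 206 / 5268
Q_lat = 25.73 kW

25.73


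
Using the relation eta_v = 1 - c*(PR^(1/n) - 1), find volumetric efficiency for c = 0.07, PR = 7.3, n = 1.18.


PR^(1/n) = 7.3^(1/1.18) = 5.39050611
eta_v = 1 - 0.07 * (5.39050611 - 1)
eta_v = 0.6927

0.6927


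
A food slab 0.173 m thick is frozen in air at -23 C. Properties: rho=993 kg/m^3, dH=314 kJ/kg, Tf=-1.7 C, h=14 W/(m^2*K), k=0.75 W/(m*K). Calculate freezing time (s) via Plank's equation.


dT = -1.7 - (-23) = 21.3 K
term1 = a/(2h) = 0.173/(2*14) = 0.006178571429
term2 = a^2/(8k) = 0.173^2/(8*0.75) = 0.004988166667
t = rho*dH*1000/dT * (term1 + term2)
t = 993*314*1000/21.3 * (0.006178571429 + 0.004988166667)
t = 163465 s

163465


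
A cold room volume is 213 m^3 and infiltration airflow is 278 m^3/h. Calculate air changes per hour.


ACH = flow / volume
ACH = 278 / 213
ACH = 1.305

1.305


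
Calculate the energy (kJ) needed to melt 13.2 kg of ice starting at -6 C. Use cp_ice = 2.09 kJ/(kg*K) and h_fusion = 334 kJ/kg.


Sensible heat = cp * dT = 2.09 * 6 = 12.54 kJ/kg
Total per kg = 12.54 + 334 = 346.54 kJ/kg
Q = m * total = 13.2 * 346.54
Q = 4574.3 kJ

4574.3


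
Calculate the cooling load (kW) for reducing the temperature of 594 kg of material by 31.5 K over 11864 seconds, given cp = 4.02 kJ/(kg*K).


Q = m * cp * dT / t
Q = 594 * 4.02 * 31.5 / 11864
Q = 6.34 kW

6.34


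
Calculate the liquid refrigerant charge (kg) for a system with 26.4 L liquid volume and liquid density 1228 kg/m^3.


Charge = V * rho / 1000
Charge = 26.4 * 1228 / 1000
Charge = 32.42 kg

32.42


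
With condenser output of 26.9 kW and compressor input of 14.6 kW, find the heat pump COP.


COP_hp = Q_cond / W
COP_hp = 26.9 / 14.6
COP_hp = 1.842

1.842


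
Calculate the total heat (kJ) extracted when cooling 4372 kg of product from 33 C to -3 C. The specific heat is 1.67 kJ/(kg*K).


dT = 33 - (-3) = 36 K
Q = m * cp * dT = 4372 * 1.67 * 36
Q = 262845 kJ

262845


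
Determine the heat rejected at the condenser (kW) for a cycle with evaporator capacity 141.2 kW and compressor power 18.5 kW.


Q_cond = Q_evap + W
Q_cond = 141.2 + 18.5
Q_cond = 159.7 kW

159.7


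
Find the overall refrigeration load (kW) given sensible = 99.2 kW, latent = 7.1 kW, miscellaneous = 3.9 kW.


Q_total = Q_s + Q_l + Q_misc
Q_total = 99.2 + 7.1 + 3.9
Q_total = 110.2 kW

110.2


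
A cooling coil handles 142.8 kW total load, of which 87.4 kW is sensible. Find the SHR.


SHR = Q_sensible / Q_total
SHR = 87.4 / 142.8
SHR = 0.612

0.612


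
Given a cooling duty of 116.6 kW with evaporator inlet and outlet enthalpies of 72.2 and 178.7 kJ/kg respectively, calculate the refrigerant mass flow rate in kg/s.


dh = 178.7 - 72.2 = 106.5 kJ/kg
m_dot = Q / dh = 116.6 / 106.5 = 1.0948 kg/s

1.0948
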